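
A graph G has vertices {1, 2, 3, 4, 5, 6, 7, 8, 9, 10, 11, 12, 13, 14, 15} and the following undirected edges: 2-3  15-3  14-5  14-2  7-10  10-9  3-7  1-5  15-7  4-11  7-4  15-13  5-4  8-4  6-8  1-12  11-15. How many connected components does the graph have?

1

Component: {1, 2, 3, 4, 5, 6, 7, 8, 9, 10, 11, 12, 13, 14, 15}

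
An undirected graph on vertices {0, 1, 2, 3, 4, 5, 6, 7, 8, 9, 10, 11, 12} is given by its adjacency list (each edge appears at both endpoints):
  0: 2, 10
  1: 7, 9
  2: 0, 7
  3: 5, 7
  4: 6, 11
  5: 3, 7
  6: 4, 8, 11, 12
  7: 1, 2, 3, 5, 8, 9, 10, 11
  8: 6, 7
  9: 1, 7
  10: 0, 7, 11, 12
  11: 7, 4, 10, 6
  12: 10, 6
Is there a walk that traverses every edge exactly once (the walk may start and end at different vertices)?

Yes

Degrees: 0:2, 1:2, 2:2, 3:2, 4:2, 5:2, 6:4, 7:8, 8:2, 9:2, 10:4, 11:4, 12:2
Odd-degree vertices: none (0 total).
The non-isolated vertices are connected and exactly 0 have odd degree, so an Eulerian trail exists.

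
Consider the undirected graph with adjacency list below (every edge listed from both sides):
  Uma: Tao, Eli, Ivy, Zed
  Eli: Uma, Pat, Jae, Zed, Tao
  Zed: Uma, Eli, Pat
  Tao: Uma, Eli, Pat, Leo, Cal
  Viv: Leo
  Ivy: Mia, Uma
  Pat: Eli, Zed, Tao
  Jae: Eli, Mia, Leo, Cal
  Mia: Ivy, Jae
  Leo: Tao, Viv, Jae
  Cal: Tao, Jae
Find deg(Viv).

Neighbors of Viv: Leo.

1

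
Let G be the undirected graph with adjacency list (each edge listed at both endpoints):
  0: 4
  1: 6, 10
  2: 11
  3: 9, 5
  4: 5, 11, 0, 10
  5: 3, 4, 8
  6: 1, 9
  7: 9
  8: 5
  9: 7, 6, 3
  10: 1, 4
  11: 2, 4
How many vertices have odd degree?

6

Degrees: 0:1, 1:2, 2:1, 3:2, 4:4, 5:3, 6:2, 7:1, 8:1, 9:3, 10:2, 11:2
Odd-degree vertices: 0, 2, 5, 7, 8, 9.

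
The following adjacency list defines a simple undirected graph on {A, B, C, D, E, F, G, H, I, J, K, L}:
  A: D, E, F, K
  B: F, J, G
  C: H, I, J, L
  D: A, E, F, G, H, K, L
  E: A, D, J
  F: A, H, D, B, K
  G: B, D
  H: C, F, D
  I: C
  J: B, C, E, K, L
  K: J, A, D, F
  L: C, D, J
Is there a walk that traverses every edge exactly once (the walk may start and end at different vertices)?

Degrees: A:4, B:3, C:4, D:7, E:3, F:5, G:2, H:3, I:1, J:5, K:4, L:3
Odd-degree vertices: B, D, E, F, H, I, J, L (8 total).
An Eulerian trail requires 0 or 2 odd-degree vertices; here there are 8.

No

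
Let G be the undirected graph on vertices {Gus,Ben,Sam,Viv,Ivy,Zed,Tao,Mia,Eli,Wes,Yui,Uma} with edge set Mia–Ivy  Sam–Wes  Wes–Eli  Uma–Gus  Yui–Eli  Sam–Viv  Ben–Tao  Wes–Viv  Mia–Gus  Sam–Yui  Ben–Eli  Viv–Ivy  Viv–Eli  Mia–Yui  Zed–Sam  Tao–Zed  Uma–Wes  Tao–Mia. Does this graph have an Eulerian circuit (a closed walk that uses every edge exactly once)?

Degrees: Gus:2, Ben:2, Sam:4, Viv:4, Ivy:2, Zed:2, Tao:3, Mia:4, Eli:4, Wes:4, Yui:3, Uma:2
Tao, Yui have odd degree; an Eulerian circuit needs every degree to be even, so none exists.

No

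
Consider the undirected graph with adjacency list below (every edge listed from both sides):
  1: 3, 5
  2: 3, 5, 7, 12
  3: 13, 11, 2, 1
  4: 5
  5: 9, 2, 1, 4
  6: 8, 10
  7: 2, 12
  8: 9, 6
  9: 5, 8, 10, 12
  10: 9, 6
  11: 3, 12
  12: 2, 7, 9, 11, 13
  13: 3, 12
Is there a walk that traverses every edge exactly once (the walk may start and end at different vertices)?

Yes

Degrees: 1:2, 2:4, 3:4, 4:1, 5:4, 6:2, 7:2, 8:2, 9:4, 10:2, 11:2, 12:5, 13:2
Odd-degree vertices: 4, 12 (2 total).
The non-isolated vertices are connected and exactly 2 have odd degree, so an Eulerian trail exists (from 4 to 12).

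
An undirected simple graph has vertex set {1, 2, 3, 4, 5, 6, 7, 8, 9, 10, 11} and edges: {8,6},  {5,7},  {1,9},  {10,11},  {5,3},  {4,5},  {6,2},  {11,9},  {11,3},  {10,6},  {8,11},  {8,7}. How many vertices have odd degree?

6

Degrees: 1:1, 2:1, 3:2, 4:1, 5:3, 6:3, 7:2, 8:3, 9:2, 10:2, 11:4
Odd-degree vertices: 1, 2, 4, 5, 6, 8.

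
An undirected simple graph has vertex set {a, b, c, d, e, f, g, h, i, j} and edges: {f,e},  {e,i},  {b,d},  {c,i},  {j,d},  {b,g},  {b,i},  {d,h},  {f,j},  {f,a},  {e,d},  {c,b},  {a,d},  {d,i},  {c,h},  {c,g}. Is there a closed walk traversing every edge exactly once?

Degrees: a:2, b:4, c:4, d:6, e:3, f:3, g:2, h:2, i:4, j:2
e, f have odd degree; an Eulerian circuit needs every degree to be even, so none exists.

No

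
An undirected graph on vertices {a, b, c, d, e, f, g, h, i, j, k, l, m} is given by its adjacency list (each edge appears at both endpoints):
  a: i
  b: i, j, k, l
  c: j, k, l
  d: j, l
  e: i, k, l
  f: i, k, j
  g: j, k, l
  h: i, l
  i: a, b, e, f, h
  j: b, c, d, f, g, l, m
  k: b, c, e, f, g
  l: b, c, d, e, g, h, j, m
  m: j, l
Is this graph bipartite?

l-j-m-l is an odd cycle (length 3), and a bipartite graph can contain only even cycles.

No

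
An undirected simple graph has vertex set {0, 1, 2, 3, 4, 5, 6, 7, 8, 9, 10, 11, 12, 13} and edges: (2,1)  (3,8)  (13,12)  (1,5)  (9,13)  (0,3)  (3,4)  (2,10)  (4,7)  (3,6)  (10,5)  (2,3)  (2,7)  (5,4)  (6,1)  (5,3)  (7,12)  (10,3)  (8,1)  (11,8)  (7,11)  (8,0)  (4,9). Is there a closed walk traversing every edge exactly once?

No

Degrees: 0:2, 1:4, 2:4, 3:7, 4:4, 5:4, 6:2, 7:4, 8:4, 9:2, 10:3, 11:2, 12:2, 13:2
Vertices with odd degree: 3, 10. An Eulerian circuit requires all degrees even.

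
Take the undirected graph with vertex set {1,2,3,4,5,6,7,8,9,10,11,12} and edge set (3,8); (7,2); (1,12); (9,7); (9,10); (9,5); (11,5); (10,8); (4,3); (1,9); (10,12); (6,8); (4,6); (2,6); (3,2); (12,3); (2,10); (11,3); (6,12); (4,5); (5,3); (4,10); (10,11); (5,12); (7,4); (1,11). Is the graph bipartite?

The cycle 5-3-12-5 has length 3, which is odd, so the graph is not bipartite.

No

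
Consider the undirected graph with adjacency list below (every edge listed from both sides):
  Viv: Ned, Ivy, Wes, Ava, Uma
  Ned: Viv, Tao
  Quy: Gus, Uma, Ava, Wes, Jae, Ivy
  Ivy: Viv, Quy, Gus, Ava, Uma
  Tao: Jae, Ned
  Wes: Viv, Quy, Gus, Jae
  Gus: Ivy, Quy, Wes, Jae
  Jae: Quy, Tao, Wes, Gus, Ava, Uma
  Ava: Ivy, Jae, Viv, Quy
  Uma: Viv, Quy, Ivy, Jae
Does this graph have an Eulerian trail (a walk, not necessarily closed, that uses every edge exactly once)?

Degrees: Viv:5, Ned:2, Quy:6, Ivy:5, Tao:2, Wes:4, Gus:4, Jae:6, Ava:4, Uma:4
Odd-degree vertices: Viv, Ivy (2 total).
The non-isolated vertices are connected and exactly 2 have odd degree, so an Eulerian trail exists (from Viv to Ivy).

Yes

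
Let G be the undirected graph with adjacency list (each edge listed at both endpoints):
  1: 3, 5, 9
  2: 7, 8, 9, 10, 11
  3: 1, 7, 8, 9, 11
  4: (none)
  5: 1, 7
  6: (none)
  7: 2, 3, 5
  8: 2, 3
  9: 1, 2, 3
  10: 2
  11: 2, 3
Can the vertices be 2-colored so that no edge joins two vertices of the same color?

1-9-3-1 is an odd cycle (length 3), and a bipartite graph can contain only even cycles.

No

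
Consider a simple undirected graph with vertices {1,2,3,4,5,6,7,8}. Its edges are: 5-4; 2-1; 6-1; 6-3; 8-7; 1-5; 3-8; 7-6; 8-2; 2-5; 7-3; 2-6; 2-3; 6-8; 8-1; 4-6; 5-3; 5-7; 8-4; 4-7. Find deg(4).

Neighbors of 4: 5, 6, 7, 8.

4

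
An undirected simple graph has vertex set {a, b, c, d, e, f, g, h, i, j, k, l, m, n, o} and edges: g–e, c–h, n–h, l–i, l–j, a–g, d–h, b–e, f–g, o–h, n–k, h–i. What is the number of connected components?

Component: {m}
Component: {a, b, e, f, g}
Component: {c, d, h, i, j, k, l, n, o}

3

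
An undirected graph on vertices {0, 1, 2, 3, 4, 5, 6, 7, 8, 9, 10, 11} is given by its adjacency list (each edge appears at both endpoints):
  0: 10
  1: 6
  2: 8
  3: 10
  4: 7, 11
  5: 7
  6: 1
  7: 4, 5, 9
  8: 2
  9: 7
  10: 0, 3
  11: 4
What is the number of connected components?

Component: {1, 6}
Component: {2, 8}
Component: {0, 3, 10}
Component: {4, 5, 7, 9, 11}

4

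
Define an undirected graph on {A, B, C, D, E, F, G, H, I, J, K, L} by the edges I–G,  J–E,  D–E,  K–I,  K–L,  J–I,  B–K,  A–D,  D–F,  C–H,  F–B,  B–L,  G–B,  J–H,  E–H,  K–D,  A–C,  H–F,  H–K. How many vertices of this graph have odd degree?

6

Degrees: A:2, B:4, C:2, D:4, E:3, F:3, G:2, H:5, I:3, J:3, K:5, L:2
Odd-degree vertices: E, F, H, I, J, K.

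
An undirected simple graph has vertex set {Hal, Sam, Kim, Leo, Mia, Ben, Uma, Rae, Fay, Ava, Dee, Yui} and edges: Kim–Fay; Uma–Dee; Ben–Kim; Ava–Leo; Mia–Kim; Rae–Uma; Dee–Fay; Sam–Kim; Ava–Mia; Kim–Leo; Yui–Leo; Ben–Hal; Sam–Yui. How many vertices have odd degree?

Degrees: Hal:1, Sam:2, Kim:5, Leo:3, Mia:2, Ben:2, Uma:2, Rae:1, Fay:2, Ava:2, Dee:2, Yui:2
Odd-degree vertices: Hal, Kim, Leo, Rae.

4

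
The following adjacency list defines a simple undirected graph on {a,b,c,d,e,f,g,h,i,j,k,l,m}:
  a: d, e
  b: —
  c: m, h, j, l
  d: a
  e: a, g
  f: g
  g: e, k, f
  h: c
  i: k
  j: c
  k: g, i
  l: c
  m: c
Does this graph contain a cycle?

No

|V| = 13, |E| = 10, number of components = 3.
A forest on 13 vertices with 3 components has exactly 10 edges, which matches — so no cycle.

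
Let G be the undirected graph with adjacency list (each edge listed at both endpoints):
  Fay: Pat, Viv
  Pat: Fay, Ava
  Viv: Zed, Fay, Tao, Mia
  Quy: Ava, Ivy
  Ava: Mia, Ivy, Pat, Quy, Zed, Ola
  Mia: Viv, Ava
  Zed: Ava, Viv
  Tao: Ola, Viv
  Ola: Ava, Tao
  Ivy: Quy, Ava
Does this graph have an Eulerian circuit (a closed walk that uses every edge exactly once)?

Degrees: Fay:2, Pat:2, Viv:4, Quy:2, Ava:6, Mia:2, Zed:2, Tao:2, Ola:2, Ivy:2
All degrees are even and the non-isolated vertices are connected — an Eulerian circuit exists.

Yes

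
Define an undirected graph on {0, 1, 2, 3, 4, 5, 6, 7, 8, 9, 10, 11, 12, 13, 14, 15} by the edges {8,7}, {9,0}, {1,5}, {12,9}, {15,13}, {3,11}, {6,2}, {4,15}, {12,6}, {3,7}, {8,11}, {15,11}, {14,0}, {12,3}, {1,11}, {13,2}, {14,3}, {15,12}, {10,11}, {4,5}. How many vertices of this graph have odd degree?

Degrees: 0:2, 1:2, 2:2, 3:4, 4:2, 5:2, 6:2, 7:2, 8:2, 9:2, 10:1, 11:5, 12:4, 13:2, 14:2, 15:4
Odd-degree vertices: 10, 11.

2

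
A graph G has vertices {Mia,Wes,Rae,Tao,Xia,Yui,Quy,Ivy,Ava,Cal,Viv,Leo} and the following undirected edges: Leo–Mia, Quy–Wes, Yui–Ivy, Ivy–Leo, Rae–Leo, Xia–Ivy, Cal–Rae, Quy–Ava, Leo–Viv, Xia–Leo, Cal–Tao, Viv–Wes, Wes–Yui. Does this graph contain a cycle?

|V| = 12, |E| = 13, number of components = 1.
One cycle is Leo-Viv-Wes-Yui-Ivy-Leo.

Yes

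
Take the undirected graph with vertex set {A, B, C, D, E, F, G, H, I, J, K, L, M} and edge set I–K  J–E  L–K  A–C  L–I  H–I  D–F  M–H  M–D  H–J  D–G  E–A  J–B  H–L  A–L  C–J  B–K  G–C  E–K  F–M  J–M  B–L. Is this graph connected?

A breadth-first search from A visits A, C, E, L, J, G, K, B, I, H, M, D, F — all 13 vertices — so the graph is connected.

Yes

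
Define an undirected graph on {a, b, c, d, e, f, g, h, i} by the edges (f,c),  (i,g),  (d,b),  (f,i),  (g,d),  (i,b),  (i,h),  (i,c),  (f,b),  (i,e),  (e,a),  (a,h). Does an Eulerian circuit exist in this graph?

Degrees: a:2, b:3, c:2, d:2, e:2, f:3, g:2, h:2, i:6
b, f have odd degree; an Eulerian circuit needs every degree to be even, so none exists.

No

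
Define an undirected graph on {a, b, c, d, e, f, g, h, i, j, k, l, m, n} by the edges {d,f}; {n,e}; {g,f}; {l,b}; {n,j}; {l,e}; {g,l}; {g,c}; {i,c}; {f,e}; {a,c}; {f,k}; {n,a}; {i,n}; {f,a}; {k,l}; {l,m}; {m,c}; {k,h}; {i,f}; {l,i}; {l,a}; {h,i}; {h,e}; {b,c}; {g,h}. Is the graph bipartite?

A valid 2-coloring puts {c, f, h, l, n} on one side and {a, b, d, e, g, i, j, k, m} on the other; every edge crosses between the two sides.

Yes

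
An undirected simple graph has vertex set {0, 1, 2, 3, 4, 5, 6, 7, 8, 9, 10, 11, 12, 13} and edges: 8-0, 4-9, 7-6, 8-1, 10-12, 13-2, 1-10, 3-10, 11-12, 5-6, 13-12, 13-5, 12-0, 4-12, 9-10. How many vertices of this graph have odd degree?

Degrees: 0:2, 1:2, 2:1, 3:1, 4:2, 5:2, 6:2, 7:1, 8:2, 9:2, 10:4, 11:1, 12:5, 13:3
Odd-degree vertices: 2, 3, 7, 11, 12, 13.

6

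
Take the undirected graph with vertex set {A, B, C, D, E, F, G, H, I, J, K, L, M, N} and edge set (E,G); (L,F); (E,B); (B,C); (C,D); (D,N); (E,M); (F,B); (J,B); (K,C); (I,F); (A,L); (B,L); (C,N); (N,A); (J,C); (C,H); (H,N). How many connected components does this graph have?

1

Component: {A, B, C, D, E, F, G, H, I, J, K, L, M, N}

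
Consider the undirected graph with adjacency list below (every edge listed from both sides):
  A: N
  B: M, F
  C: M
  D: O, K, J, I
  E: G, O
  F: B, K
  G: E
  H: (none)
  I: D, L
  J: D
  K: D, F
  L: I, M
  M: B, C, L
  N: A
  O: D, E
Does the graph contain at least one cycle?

Yes

|V| = 15, |E| = 13, number of components = 3.
One cycle is B-F-K-D-I-L-M-B.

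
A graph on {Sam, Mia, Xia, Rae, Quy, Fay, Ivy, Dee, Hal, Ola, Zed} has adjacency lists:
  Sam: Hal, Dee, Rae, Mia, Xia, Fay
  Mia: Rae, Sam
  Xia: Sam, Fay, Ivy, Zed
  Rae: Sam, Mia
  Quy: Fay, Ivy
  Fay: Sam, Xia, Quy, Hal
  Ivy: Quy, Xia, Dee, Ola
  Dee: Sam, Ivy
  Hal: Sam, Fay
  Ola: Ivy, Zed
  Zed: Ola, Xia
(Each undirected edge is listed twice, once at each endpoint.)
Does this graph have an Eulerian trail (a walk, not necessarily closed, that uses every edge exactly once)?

Degrees: Sam:6, Mia:2, Xia:4, Rae:2, Quy:2, Fay:4, Ivy:4, Dee:2, Hal:2, Ola:2, Zed:2
Odd-degree vertices: none (0 total).
With 0 odd-degree vertices and all edges in one connected piece, an Eulerian trail exists.

Yes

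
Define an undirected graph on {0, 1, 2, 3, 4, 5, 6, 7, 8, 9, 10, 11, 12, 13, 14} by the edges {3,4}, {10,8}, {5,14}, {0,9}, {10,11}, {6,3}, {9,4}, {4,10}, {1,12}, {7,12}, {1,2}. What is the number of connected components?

Component: {13}
Component: {5, 14}
Component: {1, 2, 7, 12}
Component: {0, 3, 4, 6, 8, 9, 10, 11}

4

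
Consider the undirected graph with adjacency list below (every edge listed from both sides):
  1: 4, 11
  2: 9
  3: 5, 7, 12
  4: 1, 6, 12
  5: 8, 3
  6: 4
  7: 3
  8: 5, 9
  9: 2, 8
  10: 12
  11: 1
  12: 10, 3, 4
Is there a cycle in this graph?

No

|V| = 12, |E| = 11, number of components = 1.
A forest on 12 vertices with 1 component has exactly 11 edges, which matches — so no cycle.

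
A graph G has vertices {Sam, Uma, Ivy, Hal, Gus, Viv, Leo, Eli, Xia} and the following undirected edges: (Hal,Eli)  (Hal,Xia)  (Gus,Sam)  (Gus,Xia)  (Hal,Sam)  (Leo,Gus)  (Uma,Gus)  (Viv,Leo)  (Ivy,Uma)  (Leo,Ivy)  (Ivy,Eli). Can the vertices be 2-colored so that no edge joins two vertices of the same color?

Yes

Color {Ivy, Hal, Gus, Viv} black and {Sam, Uma, Leo, Eli, Xia} white. No edge joins two same-colored vertices, so the graph is bipartite.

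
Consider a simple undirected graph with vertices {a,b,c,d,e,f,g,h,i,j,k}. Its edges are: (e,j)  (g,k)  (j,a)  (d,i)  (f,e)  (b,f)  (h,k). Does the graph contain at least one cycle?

|V| = 11, |E| = 7, number of components = 4.
Since 7 = 11 - 4, the graph is a forest and contains no cycle.

No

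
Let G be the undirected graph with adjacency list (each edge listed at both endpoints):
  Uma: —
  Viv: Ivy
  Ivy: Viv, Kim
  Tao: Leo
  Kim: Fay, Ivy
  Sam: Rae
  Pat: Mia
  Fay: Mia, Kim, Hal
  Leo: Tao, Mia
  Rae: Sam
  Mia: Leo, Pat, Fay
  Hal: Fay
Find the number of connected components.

Component: {Uma}
Component: {Sam, Rae}
Component: {Viv, Ivy, Tao, Kim, Pat, Fay, Leo, Mia, Hal}

3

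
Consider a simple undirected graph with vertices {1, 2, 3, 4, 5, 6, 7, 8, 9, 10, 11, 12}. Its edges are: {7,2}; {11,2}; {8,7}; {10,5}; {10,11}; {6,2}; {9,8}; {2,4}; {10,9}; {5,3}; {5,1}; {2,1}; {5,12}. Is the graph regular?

Degrees: 1:2, 2:5, 3:1, 4:1, 5:4, 6:1, 7:2, 8:2, 9:2, 10:3, 11:2, 12:1
Degrees are not all equal (e.g. deg(3)=1 but deg(2)=5); not regular.

No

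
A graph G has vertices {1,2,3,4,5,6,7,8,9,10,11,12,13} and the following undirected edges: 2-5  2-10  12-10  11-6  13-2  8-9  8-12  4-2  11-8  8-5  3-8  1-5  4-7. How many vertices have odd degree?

Degrees: 1:1, 2:4, 3:1, 4:2, 5:3, 6:1, 7:1, 8:5, 9:1, 10:2, 11:2, 12:2, 13:1
Odd-degree vertices: 1, 3, 5, 6, 7, 8, 9, 13.

8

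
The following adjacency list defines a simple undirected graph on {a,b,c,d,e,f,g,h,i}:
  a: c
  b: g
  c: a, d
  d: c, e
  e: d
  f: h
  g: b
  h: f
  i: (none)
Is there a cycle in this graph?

The graph has 9 vertices, 5 edges, and 4 connected components.
A forest on 9 vertices with 4 components has exactly 5 edges, which matches — so no cycle.

No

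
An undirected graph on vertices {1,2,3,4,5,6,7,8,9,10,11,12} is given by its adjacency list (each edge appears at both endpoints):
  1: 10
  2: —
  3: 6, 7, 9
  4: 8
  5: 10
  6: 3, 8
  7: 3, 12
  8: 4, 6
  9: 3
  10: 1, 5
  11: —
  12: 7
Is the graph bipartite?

Color {2, 4, 6, 7, 9, 10, 11} black and {1, 3, 5, 8, 12} white. No edge joins two same-colored vertices, so the graph is bipartite.

Yes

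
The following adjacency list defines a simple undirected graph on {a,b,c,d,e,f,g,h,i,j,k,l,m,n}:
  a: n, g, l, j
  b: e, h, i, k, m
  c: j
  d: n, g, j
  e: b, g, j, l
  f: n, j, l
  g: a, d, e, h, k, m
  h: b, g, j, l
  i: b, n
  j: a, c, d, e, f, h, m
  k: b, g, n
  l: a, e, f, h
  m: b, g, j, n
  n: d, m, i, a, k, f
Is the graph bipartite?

Yes

Color {b, g, j, l, n} black and {a, c, d, e, f, h, i, k, m} white. No edge joins two same-colored vertices, so the graph is bipartite.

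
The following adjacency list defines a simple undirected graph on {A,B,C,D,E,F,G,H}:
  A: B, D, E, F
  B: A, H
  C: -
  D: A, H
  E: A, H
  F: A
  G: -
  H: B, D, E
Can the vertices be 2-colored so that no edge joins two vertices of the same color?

Color {B, C, D, E, F, G} black and {A, H} white. No edge joins two same-colored vertices, so the graph is bipartite.

Yes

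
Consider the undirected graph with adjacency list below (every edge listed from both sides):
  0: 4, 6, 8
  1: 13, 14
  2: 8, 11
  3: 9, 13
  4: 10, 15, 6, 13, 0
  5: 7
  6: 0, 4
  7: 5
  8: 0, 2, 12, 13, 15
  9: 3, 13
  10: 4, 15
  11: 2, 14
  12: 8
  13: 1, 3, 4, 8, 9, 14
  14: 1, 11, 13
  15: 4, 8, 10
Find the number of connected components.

2

Component: {5, 7}
Component: {0, 1, 2, 3, 4, 6, 8, 9, 10, 11, 12, 13, 14, 15}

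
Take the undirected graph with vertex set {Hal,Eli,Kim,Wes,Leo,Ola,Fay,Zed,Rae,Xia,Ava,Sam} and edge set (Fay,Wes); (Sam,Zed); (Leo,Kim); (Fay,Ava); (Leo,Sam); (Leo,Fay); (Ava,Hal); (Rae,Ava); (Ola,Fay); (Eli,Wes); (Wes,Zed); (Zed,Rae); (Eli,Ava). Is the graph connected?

Component: {Xia}
Component: {Hal, Eli, Kim, Wes, Leo, Ola, Fay, Zed, Rae, Ava, Sam}
There are 2 separate components, so the graph is not connected.

No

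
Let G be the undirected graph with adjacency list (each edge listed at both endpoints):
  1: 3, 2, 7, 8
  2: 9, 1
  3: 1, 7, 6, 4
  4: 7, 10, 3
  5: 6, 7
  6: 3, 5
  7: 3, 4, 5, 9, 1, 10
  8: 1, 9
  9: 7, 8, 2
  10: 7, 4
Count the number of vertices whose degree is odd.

Degrees: 1:4, 2:2, 3:4, 4:3, 5:2, 6:2, 7:6, 8:2, 9:3, 10:2
Odd-degree vertices: 4, 9.

2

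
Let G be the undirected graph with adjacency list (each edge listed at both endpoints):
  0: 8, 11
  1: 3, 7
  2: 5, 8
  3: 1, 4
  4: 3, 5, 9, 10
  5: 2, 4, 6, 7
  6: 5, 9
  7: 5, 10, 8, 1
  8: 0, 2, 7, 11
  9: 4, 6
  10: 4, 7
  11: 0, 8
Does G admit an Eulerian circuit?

Yes

Degrees: 0:2, 1:2, 2:2, 3:2, 4:4, 5:4, 6:2, 7:4, 8:4, 9:2, 10:2, 11:2
Every vertex has even degree and the edges form a single connected piece, so an Eulerian circuit exists.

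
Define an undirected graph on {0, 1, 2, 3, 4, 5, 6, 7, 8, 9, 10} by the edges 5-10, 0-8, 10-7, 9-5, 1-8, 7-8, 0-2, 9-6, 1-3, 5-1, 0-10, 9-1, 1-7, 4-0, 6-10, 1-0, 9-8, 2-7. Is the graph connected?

Starting from 0 and exploring outward reaches every vertex (0, 1, 10, 2, 4, 8, 5, 3, 9, 7, 6); the graph is connected.

Yes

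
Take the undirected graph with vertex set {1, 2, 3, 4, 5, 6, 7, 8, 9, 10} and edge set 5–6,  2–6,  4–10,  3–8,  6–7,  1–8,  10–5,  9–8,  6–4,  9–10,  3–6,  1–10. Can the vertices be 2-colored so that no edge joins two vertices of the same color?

Yes

A valid 2-coloring puts {6, 8, 10} on one side and {1, 2, 3, 4, 5, 7, 9} on the other; every edge crosses between the two sides.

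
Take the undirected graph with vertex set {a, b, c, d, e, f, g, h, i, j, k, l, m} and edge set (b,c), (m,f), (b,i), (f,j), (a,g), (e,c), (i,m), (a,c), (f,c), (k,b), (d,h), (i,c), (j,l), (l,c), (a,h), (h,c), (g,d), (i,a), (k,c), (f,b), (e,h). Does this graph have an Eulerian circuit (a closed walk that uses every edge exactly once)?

Yes

Degrees: a:4, b:4, c:8, d:2, e:2, f:4, g:2, h:4, i:4, j:2, k:2, l:2, m:2
Every vertex has even degree and the edges form a single connected piece, so an Eulerian circuit exists.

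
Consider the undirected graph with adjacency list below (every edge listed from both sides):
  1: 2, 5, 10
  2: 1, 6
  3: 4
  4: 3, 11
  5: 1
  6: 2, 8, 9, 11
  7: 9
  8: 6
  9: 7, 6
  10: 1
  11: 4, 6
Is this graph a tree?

The graph has 11 vertices and 10 edges.
It is connected with exactly 10 edges, hence acyclic — it is a tree.

Yes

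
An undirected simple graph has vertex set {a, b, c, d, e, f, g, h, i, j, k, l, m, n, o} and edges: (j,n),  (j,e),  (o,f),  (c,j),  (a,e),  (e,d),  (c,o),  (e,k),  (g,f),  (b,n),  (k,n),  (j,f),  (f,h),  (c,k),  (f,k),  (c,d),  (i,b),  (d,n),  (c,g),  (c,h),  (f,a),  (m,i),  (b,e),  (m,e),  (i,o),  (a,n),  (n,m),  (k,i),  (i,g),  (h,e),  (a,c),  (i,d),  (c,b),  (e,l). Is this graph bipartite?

Yes

A valid 2-coloring puts {c, e, f, i, n} on one side and {a, b, d, g, h, j, k, l, m, o} on the other; every edge crosses between the two sides.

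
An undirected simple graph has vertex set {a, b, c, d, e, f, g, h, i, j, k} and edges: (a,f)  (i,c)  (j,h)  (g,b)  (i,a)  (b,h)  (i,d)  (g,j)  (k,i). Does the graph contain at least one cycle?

The graph has 11 vertices, 9 edges, and 3 connected components.
One cycle is b-g-j-h-b.

Yes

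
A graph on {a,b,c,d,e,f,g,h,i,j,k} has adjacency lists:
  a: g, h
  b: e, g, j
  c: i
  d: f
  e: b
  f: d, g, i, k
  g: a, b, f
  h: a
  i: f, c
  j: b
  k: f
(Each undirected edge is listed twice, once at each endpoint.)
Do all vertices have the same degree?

Degrees: a:2, b:3, c:1, d:1, e:1, f:4, g:3, h:1, i:2, j:1, k:1
Degrees are not all equal (e.g. deg(c)=1 but deg(f)=4); not regular.

No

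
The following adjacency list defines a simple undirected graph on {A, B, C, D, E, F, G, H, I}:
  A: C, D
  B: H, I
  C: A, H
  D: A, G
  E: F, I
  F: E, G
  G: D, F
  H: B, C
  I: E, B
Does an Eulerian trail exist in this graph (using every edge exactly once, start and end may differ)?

Degrees: A:2, B:2, C:2, D:2, E:2, F:2, G:2, H:2, I:2
Odd-degree vertices: none (0 total).
With 0 odd-degree vertices and all edges in one connected piece, an Eulerian trail exists.

Yes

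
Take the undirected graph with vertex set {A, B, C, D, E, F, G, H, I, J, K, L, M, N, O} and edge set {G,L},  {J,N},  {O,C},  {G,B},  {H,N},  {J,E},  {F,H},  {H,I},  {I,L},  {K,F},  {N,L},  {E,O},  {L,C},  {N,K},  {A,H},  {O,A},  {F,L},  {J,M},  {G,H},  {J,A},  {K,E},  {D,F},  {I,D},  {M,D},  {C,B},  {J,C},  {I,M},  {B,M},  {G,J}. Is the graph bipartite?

M-I-D-M is an odd cycle (length 3), and a bipartite graph can contain only even cycles.

No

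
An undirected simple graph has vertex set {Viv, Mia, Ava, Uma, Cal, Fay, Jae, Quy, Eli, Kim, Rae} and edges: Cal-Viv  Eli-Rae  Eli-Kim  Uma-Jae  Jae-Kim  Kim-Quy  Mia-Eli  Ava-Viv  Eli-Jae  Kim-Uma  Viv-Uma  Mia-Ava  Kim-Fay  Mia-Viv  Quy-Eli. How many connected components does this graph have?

1

Component: {Viv, Mia, Ava, Uma, Cal, Fay, Jae, Quy, Eli, Kim, Rae}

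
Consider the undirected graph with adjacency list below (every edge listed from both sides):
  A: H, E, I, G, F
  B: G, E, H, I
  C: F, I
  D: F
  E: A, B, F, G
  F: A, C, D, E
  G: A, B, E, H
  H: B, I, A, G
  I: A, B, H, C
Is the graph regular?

Degrees: A:5, B:4, C:2, D:1, E:4, F:4, G:4, H:4, I:4
Vertex D has degree 1 while A has degree 5, so the graph is not regular.

No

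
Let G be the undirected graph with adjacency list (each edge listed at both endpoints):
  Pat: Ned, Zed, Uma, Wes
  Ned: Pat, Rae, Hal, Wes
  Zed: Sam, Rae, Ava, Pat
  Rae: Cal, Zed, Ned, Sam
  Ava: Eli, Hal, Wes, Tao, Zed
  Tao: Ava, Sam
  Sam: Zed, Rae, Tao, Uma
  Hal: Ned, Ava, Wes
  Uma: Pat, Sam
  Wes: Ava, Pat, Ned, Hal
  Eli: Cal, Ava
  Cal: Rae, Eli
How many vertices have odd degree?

Degrees: Pat:4, Ned:4, Zed:4, Rae:4, Ava:5, Tao:2, Sam:4, Hal:3, Uma:2, Wes:4, Eli:2, Cal:2
Odd-degree vertices: Ava, Hal.

2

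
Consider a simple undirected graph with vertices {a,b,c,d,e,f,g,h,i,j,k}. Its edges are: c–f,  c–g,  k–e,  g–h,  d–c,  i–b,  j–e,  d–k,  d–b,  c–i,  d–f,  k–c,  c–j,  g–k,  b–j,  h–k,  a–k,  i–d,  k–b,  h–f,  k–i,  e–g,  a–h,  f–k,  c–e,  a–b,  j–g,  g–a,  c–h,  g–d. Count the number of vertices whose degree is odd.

Degrees: a:4, b:5, c:8, d:6, e:4, f:4, g:7, h:5, i:4, j:4, k:9
Odd-degree vertices: b, g, h, k.

4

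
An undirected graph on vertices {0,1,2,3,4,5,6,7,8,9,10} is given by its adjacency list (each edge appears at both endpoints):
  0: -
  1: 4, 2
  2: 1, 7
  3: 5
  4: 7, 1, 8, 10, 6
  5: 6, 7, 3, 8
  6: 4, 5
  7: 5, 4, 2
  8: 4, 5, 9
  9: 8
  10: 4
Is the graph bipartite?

Yes

Color {0, 2, 4, 5, 9} black and {1, 3, 6, 7, 8, 10} white. No edge joins two same-colored vertices, so the graph is bipartite.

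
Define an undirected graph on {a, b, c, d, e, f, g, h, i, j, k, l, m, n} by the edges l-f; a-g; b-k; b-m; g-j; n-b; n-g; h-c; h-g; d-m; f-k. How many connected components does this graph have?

3

Component: {e}
Component: {i}
Component: {a, b, c, d, f, g, h, j, k, l, m, n}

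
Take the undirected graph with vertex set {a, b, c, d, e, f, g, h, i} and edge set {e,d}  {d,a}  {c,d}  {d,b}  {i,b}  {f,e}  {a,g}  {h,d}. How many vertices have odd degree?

Degrees: a:2, b:2, c:1, d:5, e:2, f:1, g:1, h:1, i:1
Odd-degree vertices: c, d, f, g, h, i.

6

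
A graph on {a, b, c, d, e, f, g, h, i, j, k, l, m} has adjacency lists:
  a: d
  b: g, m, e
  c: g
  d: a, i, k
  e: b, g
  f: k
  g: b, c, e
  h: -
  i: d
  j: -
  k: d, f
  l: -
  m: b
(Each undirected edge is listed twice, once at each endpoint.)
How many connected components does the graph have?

5

Component: {h}
Component: {j}
Component: {l}
Component: {a, d, f, i, k}
Component: {b, c, e, g, m}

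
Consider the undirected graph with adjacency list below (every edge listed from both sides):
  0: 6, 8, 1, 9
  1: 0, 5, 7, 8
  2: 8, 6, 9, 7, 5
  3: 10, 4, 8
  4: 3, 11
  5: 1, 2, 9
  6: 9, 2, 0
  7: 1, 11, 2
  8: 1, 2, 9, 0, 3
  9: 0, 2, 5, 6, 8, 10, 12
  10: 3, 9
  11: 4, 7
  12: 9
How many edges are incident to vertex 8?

Neighbors of 8: 0, 1, 2, 3, 9.

5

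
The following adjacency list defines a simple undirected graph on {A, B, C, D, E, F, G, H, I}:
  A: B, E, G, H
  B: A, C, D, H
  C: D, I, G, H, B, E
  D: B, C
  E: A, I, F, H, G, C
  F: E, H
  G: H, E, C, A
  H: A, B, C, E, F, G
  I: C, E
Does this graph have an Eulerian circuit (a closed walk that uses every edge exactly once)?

Degrees: A:4, B:4, C:6, D:2, E:6, F:2, G:4, H:6, I:2
All degrees are even and the non-isolated vertices are connected — an Eulerian circuit exists.

Yes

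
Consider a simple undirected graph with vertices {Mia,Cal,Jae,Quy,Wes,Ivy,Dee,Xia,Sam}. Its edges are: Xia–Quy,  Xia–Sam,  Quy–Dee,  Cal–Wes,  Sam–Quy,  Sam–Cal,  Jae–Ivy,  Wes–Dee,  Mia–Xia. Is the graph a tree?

No

The graph has 9 vertices and 9 edges.
It splits into 2 components, so it cannot be a tree.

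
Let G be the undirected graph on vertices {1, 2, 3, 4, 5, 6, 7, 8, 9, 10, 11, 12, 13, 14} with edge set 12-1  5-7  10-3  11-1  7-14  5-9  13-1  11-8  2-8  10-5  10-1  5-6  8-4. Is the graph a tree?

Yes

The graph has 14 vertices and 13 edges.
It is connected with exactly 13 edges, hence acyclic — it is a tree.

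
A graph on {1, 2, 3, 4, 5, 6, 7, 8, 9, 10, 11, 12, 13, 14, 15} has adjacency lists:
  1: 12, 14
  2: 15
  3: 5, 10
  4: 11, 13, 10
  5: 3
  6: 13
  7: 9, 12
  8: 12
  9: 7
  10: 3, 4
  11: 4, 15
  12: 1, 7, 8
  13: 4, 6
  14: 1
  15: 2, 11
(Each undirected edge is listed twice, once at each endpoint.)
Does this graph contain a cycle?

No

|V| = 15, |E| = 13, number of components = 2.
A forest on 15 vertices with 2 components has exactly 13 edges, which matches — so no cycle.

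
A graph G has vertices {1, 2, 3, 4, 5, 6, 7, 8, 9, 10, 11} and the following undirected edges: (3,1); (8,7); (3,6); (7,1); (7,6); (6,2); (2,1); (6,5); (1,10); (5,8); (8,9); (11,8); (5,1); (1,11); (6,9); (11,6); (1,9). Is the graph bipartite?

Yes

Color {2, 3, 4, 5, 7, 9, 10, 11} black and {1, 6, 8} white. No edge joins two same-colored vertices, so the graph is bipartite.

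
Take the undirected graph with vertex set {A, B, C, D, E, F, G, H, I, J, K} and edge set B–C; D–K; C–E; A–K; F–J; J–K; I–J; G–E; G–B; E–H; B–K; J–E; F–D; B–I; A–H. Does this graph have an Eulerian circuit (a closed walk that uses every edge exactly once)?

Degrees: A:2, B:4, C:2, D:2, E:4, F:2, G:2, H:2, I:2, J:4, K:4
Every vertex has even degree and the edges form a single connected piece, so an Eulerian circuit exists.

Yes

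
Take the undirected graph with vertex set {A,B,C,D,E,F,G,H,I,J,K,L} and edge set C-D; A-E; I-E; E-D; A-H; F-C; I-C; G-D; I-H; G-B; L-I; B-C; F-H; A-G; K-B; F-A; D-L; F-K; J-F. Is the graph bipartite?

No

H-F-A-H is an odd cycle (length 3), and a bipartite graph can contain only even cycles.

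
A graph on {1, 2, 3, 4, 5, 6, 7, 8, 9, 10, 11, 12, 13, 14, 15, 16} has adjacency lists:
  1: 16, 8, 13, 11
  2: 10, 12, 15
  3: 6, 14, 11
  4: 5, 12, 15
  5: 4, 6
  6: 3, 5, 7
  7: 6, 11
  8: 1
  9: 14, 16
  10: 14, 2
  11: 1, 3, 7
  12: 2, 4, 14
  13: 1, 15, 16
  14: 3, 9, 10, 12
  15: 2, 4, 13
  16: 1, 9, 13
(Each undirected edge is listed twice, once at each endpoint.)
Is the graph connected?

Yes

A breadth-first search from 1 visits 1, 11, 16, 8, 13, 3, 7, 9, 15, 6, 14, 4, 2, 5, 12, 10 — all 16 vertices — so the graph is connected.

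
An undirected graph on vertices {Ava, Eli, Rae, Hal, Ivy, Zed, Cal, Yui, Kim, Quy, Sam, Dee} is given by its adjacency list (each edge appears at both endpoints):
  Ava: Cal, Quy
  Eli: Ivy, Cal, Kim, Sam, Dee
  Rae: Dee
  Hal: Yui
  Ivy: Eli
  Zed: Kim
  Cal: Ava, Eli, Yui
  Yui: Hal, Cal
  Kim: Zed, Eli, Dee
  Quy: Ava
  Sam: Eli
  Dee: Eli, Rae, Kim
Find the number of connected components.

1

Component: {Ava, Eli, Rae, Hal, Ivy, Zed, Cal, Yui, Kim, Quy, Sam, Dee}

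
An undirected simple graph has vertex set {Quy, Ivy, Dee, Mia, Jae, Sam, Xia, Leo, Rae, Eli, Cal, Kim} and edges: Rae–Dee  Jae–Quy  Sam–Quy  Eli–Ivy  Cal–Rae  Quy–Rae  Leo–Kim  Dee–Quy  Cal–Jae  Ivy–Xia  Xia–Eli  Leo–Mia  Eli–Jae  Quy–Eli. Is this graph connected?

No

Component: {Mia, Leo, Kim}
Component: {Quy, Ivy, Dee, Jae, Sam, Xia, Rae, Eli, Cal}
There are 2 separate components, so the graph is not connected.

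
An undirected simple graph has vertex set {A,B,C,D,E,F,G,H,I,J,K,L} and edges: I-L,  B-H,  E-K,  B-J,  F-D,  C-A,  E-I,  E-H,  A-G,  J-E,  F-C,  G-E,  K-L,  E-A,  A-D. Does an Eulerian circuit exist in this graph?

Degrees: A:4, B:2, C:2, D:2, E:6, F:2, G:2, H:2, I:2, J:2, K:2, L:2
Every vertex has even degree and the edges form a single connected piece, so an Eulerian circuit exists.

Yes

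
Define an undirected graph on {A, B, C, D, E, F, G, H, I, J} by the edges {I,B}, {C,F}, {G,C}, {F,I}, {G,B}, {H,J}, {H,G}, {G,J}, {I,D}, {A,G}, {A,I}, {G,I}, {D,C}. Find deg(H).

Neighbors of H: G, J.

2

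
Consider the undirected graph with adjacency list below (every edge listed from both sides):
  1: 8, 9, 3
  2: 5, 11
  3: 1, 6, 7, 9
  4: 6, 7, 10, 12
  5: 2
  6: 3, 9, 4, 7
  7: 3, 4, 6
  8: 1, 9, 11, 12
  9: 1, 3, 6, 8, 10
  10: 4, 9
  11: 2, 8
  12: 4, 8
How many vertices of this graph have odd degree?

Degrees: 1:3, 2:2, 3:4, 4:4, 5:1, 6:4, 7:3, 8:4, 9:5, 10:2, 11:2, 12:2
Odd-degree vertices: 1, 5, 7, 9.

4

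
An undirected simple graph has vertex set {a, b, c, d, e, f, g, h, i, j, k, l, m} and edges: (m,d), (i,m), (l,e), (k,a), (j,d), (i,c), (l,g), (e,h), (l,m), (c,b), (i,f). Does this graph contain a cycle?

The graph has 13 vertices, 11 edges, and 2 connected components.
A forest on 13 vertices with 2 components has exactly 11 edges, which matches — so no cycle.

No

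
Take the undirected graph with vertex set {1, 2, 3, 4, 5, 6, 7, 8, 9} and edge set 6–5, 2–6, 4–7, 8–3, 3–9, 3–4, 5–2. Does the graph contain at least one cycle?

Yes

The graph has 9 vertices, 7 edges, and 3 connected components.
One cycle is 2-5-6-2.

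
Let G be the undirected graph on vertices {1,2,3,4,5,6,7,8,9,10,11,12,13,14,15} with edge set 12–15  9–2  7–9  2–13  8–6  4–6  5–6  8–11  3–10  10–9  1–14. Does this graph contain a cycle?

No

|V| = 15, |E| = 11, number of components = 4.
Since 11 = 15 - 4, the graph is a forest and contains no cycle.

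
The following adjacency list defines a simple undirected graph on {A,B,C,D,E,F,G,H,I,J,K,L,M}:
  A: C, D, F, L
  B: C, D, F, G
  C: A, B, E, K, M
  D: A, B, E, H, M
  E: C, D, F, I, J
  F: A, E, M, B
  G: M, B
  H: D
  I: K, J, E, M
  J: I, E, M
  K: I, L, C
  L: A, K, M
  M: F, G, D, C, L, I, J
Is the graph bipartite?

No

The cycle I-J-M-I has length 3, which is odd, so the graph is not bipartite.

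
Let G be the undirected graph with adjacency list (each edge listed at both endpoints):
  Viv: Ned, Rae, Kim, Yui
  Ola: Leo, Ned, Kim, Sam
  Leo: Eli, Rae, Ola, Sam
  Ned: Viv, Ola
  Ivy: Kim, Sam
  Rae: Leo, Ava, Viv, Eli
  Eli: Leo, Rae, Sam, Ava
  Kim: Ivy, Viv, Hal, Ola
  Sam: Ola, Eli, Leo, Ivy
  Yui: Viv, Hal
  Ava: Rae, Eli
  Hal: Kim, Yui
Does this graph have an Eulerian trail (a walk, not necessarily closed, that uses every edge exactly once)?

Yes

Degrees: Viv:4, Ola:4, Leo:4, Ned:2, Ivy:2, Rae:4, Eli:4, Kim:4, Sam:4, Yui:2, Ava:2, Hal:2
Odd-degree vertices: none (0 total).
The non-isolated vertices are connected and exactly 0 have odd degree, so an Eulerian trail exists.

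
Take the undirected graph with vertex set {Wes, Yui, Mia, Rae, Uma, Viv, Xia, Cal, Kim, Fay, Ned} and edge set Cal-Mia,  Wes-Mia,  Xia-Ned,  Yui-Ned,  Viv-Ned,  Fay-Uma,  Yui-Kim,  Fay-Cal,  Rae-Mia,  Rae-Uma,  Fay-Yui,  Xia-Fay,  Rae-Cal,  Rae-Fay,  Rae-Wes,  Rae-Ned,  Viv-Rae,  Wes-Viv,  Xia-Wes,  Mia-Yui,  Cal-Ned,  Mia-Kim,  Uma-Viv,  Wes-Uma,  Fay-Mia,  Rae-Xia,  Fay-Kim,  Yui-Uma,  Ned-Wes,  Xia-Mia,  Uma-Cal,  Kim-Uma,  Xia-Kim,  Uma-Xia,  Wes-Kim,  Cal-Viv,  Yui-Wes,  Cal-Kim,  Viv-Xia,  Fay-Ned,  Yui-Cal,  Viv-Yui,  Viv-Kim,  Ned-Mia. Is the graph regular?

Degrees: Wes:8, Yui:8, Mia:8, Rae:8, Uma:8, Viv:8, Xia:8, Cal:8, Kim:8, Fay:8, Ned:8
Every vertex has degree 8, so the graph is 8-regular.

Yes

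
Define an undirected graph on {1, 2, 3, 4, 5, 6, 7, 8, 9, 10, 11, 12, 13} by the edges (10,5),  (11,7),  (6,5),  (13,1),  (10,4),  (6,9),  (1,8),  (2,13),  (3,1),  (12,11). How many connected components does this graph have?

Component: {7, 11, 12}
Component: {1, 2, 3, 8, 13}
Component: {4, 5, 6, 9, 10}

3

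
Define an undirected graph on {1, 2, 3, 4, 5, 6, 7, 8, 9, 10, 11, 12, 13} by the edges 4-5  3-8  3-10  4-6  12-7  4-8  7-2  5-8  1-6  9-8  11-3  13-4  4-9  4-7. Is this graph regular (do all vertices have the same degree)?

Degrees: 1:1, 2:1, 3:3, 4:6, 5:2, 6:2, 7:3, 8:4, 9:2, 10:1, 11:1, 12:1, 13:1
Degrees are not all equal (e.g. deg(1)=1 but deg(4)=6); not regular.

No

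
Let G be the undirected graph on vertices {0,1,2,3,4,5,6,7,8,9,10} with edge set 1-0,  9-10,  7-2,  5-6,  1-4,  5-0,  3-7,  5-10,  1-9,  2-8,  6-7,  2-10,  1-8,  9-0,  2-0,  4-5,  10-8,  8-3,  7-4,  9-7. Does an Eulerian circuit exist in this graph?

Degrees: 0:4, 1:4, 2:4, 3:2, 4:3, 5:4, 6:2, 7:5, 8:4, 9:4, 10:4
4, 7 have odd degree; an Eulerian circuit needs every degree to be even, so none exists.

No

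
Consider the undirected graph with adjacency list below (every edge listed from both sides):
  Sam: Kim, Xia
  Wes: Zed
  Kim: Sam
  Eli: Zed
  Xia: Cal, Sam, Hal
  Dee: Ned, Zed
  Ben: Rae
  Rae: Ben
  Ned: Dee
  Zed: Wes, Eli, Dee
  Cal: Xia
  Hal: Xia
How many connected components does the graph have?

3

Component: {Ben, Rae}
Component: {Sam, Kim, Xia, Cal, Hal}
Component: {Wes, Eli, Dee, Ned, Zed}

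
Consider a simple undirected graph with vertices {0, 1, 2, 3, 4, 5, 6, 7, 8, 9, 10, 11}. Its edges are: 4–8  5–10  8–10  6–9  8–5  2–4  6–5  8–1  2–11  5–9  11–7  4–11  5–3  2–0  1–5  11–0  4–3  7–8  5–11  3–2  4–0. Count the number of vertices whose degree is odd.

Degrees: 0:3, 1:2, 2:4, 3:3, 4:5, 5:7, 6:2, 7:2, 8:5, 9:2, 10:2, 11:5
Odd-degree vertices: 0, 3, 4, 5, 8, 11.

6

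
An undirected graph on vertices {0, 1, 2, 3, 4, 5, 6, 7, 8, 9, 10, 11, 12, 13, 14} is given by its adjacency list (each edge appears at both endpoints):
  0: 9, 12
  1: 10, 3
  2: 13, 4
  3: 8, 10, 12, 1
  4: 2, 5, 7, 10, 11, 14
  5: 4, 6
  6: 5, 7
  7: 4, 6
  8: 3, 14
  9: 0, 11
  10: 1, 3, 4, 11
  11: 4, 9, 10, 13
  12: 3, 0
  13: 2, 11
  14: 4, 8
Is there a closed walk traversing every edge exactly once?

Degrees: 0:2, 1:2, 2:2, 3:4, 4:6, 5:2, 6:2, 7:2, 8:2, 9:2, 10:4, 11:4, 12:2, 13:2, 14:2
All degrees are even and the non-isolated vertices are connected — an Eulerian circuit exists.

Yes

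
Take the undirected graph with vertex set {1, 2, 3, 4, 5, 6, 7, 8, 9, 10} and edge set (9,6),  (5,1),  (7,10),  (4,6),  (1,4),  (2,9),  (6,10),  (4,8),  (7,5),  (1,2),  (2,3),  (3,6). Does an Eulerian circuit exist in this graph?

Degrees: 1:3, 2:3, 3:2, 4:3, 5:2, 6:4, 7:2, 8:1, 9:2, 10:2
Vertices with odd degree: 1, 2, 4, 8. An Eulerian circuit requires all degrees even.

No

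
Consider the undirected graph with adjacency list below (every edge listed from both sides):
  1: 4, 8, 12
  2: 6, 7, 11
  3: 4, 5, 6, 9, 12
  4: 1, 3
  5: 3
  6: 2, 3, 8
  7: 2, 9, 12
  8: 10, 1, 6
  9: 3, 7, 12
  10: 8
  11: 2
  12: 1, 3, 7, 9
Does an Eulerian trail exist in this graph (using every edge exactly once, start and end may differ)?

Degrees: 1:3, 2:3, 3:5, 4:2, 5:1, 6:3, 7:3, 8:3, 9:3, 10:1, 11:1, 12:4
Odd-degree vertices: 1, 2, 3, 5, 6, 7, 8, 9, 10, 11 (10 total).
An Eulerian trail requires 0 or 2 odd-degree vertices; here there are 10.

No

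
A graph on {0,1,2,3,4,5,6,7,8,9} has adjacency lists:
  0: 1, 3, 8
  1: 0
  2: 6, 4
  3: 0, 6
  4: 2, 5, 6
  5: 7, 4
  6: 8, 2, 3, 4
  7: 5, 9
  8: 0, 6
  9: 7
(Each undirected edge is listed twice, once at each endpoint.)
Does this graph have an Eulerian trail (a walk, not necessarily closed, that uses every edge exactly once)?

No

Degrees: 0:3, 1:1, 2:2, 3:2, 4:3, 5:2, 6:4, 7:2, 8:2, 9:1
Odd-degree vertices: 0, 1, 4, 9 (4 total).
An Eulerian trail requires 0 or 2 odd-degree vertices; here there are 4.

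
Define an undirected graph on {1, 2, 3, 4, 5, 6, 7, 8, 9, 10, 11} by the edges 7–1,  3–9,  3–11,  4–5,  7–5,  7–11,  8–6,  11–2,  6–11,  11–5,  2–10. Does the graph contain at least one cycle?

Yes

The graph has 11 vertices, 11 edges, and 1 connected component.
One cycle is 7-11-5-7.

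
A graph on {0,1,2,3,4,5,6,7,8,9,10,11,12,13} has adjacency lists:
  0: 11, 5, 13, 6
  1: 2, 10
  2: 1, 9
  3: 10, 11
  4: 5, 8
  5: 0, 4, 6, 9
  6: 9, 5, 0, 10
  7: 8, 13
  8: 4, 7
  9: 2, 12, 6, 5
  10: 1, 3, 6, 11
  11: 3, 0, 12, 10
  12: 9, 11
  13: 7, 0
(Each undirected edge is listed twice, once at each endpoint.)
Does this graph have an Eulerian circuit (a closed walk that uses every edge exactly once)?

Degrees: 0:4, 1:2, 2:2, 3:2, 4:2, 5:4, 6:4, 7:2, 8:2, 9:4, 10:4, 11:4, 12:2, 13:2
All degrees are even and the non-isolated vertices are connected — an Eulerian circuit exists.

Yes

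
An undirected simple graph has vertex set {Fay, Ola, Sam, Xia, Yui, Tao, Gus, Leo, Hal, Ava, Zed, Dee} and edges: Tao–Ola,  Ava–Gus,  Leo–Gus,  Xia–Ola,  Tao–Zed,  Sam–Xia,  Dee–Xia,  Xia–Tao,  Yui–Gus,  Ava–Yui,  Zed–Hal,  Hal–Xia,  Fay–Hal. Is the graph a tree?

No

The graph has 12 vertices and 13 edges.
It is not connected, so it is not a tree.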